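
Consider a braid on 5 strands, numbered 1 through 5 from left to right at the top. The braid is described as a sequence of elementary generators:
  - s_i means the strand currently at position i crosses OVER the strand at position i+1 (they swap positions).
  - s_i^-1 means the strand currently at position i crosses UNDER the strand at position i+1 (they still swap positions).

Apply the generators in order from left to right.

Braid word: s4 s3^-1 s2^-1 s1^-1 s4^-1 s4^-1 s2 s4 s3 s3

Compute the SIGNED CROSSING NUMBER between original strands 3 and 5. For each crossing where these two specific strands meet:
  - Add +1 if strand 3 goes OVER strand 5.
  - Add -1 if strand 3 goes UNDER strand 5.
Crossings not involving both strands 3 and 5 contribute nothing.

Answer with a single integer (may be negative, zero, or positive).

Answer: -1

Derivation:
Gen 1: crossing 4x5. Both 3&5? no. Sum: 0
Gen 2: 3 under 5. Both 3&5? yes. Contrib: -1. Sum: -1
Gen 3: crossing 2x5. Both 3&5? no. Sum: -1
Gen 4: crossing 1x5. Both 3&5? no. Sum: -1
Gen 5: crossing 3x4. Both 3&5? no. Sum: -1
Gen 6: crossing 4x3. Both 3&5? no. Sum: -1
Gen 7: crossing 1x2. Both 3&5? no. Sum: -1
Gen 8: crossing 3x4. Both 3&5? no. Sum: -1
Gen 9: crossing 1x4. Both 3&5? no. Sum: -1
Gen 10: crossing 4x1. Both 3&5? no. Sum: -1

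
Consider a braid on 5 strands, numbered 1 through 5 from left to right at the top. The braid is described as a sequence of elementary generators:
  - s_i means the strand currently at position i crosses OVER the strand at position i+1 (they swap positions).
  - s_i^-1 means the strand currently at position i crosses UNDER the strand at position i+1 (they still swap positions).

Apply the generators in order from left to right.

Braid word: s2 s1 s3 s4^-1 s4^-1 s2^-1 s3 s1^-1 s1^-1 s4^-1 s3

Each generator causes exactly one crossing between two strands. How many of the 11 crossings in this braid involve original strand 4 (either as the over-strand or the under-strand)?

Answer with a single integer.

Answer: 4

Derivation:
Gen 1: crossing 2x3. Involves strand 4? no. Count so far: 0
Gen 2: crossing 1x3. Involves strand 4? no. Count so far: 0
Gen 3: crossing 2x4. Involves strand 4? yes. Count so far: 1
Gen 4: crossing 2x5. Involves strand 4? no. Count so far: 1
Gen 5: crossing 5x2. Involves strand 4? no. Count so far: 1
Gen 6: crossing 1x4. Involves strand 4? yes. Count so far: 2
Gen 7: crossing 1x2. Involves strand 4? no. Count so far: 2
Gen 8: crossing 3x4. Involves strand 4? yes. Count so far: 3
Gen 9: crossing 4x3. Involves strand 4? yes. Count so far: 4
Gen 10: crossing 1x5. Involves strand 4? no. Count so far: 4
Gen 11: crossing 2x5. Involves strand 4? no. Count so far: 4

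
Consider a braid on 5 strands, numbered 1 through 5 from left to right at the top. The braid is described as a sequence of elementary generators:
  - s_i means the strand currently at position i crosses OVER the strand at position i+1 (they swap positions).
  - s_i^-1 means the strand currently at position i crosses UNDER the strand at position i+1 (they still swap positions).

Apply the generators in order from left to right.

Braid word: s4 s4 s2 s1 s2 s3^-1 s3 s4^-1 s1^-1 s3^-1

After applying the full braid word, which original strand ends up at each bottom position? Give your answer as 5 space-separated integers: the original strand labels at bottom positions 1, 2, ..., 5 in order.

Gen 1 (s4): strand 4 crosses over strand 5. Perm now: [1 2 3 5 4]
Gen 2 (s4): strand 5 crosses over strand 4. Perm now: [1 2 3 4 5]
Gen 3 (s2): strand 2 crosses over strand 3. Perm now: [1 3 2 4 5]
Gen 4 (s1): strand 1 crosses over strand 3. Perm now: [3 1 2 4 5]
Gen 5 (s2): strand 1 crosses over strand 2. Perm now: [3 2 1 4 5]
Gen 6 (s3^-1): strand 1 crosses under strand 4. Perm now: [3 2 4 1 5]
Gen 7 (s3): strand 4 crosses over strand 1. Perm now: [3 2 1 4 5]
Gen 8 (s4^-1): strand 4 crosses under strand 5. Perm now: [3 2 1 5 4]
Gen 9 (s1^-1): strand 3 crosses under strand 2. Perm now: [2 3 1 5 4]
Gen 10 (s3^-1): strand 1 crosses under strand 5. Perm now: [2 3 5 1 4]

Answer: 2 3 5 1 4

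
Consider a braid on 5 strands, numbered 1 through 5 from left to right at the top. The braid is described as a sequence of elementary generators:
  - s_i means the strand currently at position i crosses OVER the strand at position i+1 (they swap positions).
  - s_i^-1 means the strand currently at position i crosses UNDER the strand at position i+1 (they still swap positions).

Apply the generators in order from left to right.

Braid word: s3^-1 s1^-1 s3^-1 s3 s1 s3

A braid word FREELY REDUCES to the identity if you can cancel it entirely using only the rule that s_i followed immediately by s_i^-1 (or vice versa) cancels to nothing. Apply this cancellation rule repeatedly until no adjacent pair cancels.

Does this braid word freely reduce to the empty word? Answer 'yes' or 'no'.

Answer: yes

Derivation:
Gen 1 (s3^-1): push. Stack: [s3^-1]
Gen 2 (s1^-1): push. Stack: [s3^-1 s1^-1]
Gen 3 (s3^-1): push. Stack: [s3^-1 s1^-1 s3^-1]
Gen 4 (s3): cancels prior s3^-1. Stack: [s3^-1 s1^-1]
Gen 5 (s1): cancels prior s1^-1. Stack: [s3^-1]
Gen 6 (s3): cancels prior s3^-1. Stack: []
Reduced word: (empty)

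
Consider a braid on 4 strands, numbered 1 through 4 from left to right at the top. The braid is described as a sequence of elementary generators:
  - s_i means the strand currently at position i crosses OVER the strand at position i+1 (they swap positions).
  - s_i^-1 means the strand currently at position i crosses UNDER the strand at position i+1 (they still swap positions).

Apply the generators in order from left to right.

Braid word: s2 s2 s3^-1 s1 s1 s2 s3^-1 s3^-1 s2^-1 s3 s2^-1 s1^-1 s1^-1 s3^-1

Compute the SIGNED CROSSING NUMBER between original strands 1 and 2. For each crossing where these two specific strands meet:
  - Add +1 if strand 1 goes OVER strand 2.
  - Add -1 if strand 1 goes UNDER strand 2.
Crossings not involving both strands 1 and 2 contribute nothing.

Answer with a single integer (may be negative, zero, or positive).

Gen 1: crossing 2x3. Both 1&2? no. Sum: 0
Gen 2: crossing 3x2. Both 1&2? no. Sum: 0
Gen 3: crossing 3x4. Both 1&2? no. Sum: 0
Gen 4: 1 over 2. Both 1&2? yes. Contrib: +1. Sum: 1
Gen 5: 2 over 1. Both 1&2? yes. Contrib: -1. Sum: 0
Gen 6: crossing 2x4. Both 1&2? no. Sum: 0
Gen 7: crossing 2x3. Both 1&2? no. Sum: 0
Gen 8: crossing 3x2. Both 1&2? no. Sum: 0
Gen 9: crossing 4x2. Both 1&2? no. Sum: 0
Gen 10: crossing 4x3. Both 1&2? no. Sum: 0
Gen 11: crossing 2x3. Both 1&2? no. Sum: 0
Gen 12: crossing 1x3. Both 1&2? no. Sum: 0
Gen 13: crossing 3x1. Both 1&2? no. Sum: 0
Gen 14: crossing 2x4. Both 1&2? no. Sum: 0

Answer: 0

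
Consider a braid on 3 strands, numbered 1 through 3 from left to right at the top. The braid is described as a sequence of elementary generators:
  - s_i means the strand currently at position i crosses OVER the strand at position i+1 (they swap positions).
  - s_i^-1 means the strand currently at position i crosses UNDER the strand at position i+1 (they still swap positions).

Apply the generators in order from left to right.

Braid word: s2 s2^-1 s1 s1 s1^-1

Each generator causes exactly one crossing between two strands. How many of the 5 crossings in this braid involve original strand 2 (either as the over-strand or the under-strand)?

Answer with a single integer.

Gen 1: crossing 2x3. Involves strand 2? yes. Count so far: 1
Gen 2: crossing 3x2. Involves strand 2? yes. Count so far: 2
Gen 3: crossing 1x2. Involves strand 2? yes. Count so far: 3
Gen 4: crossing 2x1. Involves strand 2? yes. Count so far: 4
Gen 5: crossing 1x2. Involves strand 2? yes. Count so far: 5

Answer: 5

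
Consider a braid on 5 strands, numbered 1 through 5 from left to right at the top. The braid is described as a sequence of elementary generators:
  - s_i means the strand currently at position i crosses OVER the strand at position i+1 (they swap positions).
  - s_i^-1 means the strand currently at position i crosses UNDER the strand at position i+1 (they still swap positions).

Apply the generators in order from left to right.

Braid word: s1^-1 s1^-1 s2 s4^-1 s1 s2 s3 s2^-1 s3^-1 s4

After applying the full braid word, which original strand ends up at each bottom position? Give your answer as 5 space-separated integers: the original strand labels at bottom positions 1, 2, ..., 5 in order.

Answer: 3 5 1 4 2

Derivation:
Gen 1 (s1^-1): strand 1 crosses under strand 2. Perm now: [2 1 3 4 5]
Gen 2 (s1^-1): strand 2 crosses under strand 1. Perm now: [1 2 3 4 5]
Gen 3 (s2): strand 2 crosses over strand 3. Perm now: [1 3 2 4 5]
Gen 4 (s4^-1): strand 4 crosses under strand 5. Perm now: [1 3 2 5 4]
Gen 5 (s1): strand 1 crosses over strand 3. Perm now: [3 1 2 5 4]
Gen 6 (s2): strand 1 crosses over strand 2. Perm now: [3 2 1 5 4]
Gen 7 (s3): strand 1 crosses over strand 5. Perm now: [3 2 5 1 4]
Gen 8 (s2^-1): strand 2 crosses under strand 5. Perm now: [3 5 2 1 4]
Gen 9 (s3^-1): strand 2 crosses under strand 1. Perm now: [3 5 1 2 4]
Gen 10 (s4): strand 2 crosses over strand 4. Perm now: [3 5 1 4 2]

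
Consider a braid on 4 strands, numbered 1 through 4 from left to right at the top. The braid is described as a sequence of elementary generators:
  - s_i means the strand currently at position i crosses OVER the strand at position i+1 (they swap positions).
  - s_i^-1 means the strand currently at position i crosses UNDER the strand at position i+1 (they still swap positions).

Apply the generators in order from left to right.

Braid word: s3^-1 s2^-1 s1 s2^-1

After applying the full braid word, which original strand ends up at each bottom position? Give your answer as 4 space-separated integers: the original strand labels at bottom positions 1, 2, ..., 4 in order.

Gen 1 (s3^-1): strand 3 crosses under strand 4. Perm now: [1 2 4 3]
Gen 2 (s2^-1): strand 2 crosses under strand 4. Perm now: [1 4 2 3]
Gen 3 (s1): strand 1 crosses over strand 4. Perm now: [4 1 2 3]
Gen 4 (s2^-1): strand 1 crosses under strand 2. Perm now: [4 2 1 3]

Answer: 4 2 1 3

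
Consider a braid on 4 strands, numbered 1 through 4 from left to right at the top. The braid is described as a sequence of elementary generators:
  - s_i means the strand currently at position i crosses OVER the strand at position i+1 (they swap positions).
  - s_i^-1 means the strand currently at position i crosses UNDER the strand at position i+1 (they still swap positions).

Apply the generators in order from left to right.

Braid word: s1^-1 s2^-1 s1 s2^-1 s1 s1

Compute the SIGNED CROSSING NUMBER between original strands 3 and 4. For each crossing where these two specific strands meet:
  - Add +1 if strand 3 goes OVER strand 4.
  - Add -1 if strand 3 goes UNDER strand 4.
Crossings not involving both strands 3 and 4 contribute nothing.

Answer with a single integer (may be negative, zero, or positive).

Gen 1: crossing 1x2. Both 3&4? no. Sum: 0
Gen 2: crossing 1x3. Both 3&4? no. Sum: 0
Gen 3: crossing 2x3. Both 3&4? no. Sum: 0
Gen 4: crossing 2x1. Both 3&4? no. Sum: 0
Gen 5: crossing 3x1. Both 3&4? no. Sum: 0
Gen 6: crossing 1x3. Both 3&4? no. Sum: 0

Answer: 0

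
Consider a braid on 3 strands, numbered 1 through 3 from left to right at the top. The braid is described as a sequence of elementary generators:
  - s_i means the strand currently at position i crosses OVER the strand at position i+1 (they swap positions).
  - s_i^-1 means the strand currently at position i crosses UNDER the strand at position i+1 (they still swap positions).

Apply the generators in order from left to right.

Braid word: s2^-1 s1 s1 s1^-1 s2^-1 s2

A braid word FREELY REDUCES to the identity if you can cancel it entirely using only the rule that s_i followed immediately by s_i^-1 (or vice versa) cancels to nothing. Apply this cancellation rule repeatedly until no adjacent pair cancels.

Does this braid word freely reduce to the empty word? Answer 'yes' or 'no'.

Gen 1 (s2^-1): push. Stack: [s2^-1]
Gen 2 (s1): push. Stack: [s2^-1 s1]
Gen 3 (s1): push. Stack: [s2^-1 s1 s1]
Gen 4 (s1^-1): cancels prior s1. Stack: [s2^-1 s1]
Gen 5 (s2^-1): push. Stack: [s2^-1 s1 s2^-1]
Gen 6 (s2): cancels prior s2^-1. Stack: [s2^-1 s1]
Reduced word: s2^-1 s1

Answer: no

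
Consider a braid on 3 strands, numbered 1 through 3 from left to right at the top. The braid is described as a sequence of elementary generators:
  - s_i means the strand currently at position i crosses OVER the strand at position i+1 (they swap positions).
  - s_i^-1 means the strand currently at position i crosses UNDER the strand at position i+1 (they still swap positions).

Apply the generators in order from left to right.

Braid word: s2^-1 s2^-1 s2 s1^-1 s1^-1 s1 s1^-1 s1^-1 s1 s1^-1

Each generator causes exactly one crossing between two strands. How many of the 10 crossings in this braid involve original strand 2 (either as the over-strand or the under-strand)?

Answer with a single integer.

Gen 1: crossing 2x3. Involves strand 2? yes. Count so far: 1
Gen 2: crossing 3x2. Involves strand 2? yes. Count so far: 2
Gen 3: crossing 2x3. Involves strand 2? yes. Count so far: 3
Gen 4: crossing 1x3. Involves strand 2? no. Count so far: 3
Gen 5: crossing 3x1. Involves strand 2? no. Count so far: 3
Gen 6: crossing 1x3. Involves strand 2? no. Count so far: 3
Gen 7: crossing 3x1. Involves strand 2? no. Count so far: 3
Gen 8: crossing 1x3. Involves strand 2? no. Count so far: 3
Gen 9: crossing 3x1. Involves strand 2? no. Count so far: 3
Gen 10: crossing 1x3. Involves strand 2? no. Count so far: 3

Answer: 3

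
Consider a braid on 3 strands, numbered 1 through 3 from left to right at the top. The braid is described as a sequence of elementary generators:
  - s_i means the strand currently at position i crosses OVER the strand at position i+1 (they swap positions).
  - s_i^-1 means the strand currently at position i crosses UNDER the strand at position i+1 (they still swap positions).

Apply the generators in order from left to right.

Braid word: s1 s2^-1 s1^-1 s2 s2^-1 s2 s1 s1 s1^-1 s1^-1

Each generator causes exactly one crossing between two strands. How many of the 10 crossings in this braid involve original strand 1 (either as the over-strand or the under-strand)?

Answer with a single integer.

Answer: 9

Derivation:
Gen 1: crossing 1x2. Involves strand 1? yes. Count so far: 1
Gen 2: crossing 1x3. Involves strand 1? yes. Count so far: 2
Gen 3: crossing 2x3. Involves strand 1? no. Count so far: 2
Gen 4: crossing 2x1. Involves strand 1? yes. Count so far: 3
Gen 5: crossing 1x2. Involves strand 1? yes. Count so far: 4
Gen 6: crossing 2x1. Involves strand 1? yes. Count so far: 5
Gen 7: crossing 3x1. Involves strand 1? yes. Count so far: 6
Gen 8: crossing 1x3. Involves strand 1? yes. Count so far: 7
Gen 9: crossing 3x1. Involves strand 1? yes. Count so far: 8
Gen 10: crossing 1x3. Involves strand 1? yes. Count so far: 9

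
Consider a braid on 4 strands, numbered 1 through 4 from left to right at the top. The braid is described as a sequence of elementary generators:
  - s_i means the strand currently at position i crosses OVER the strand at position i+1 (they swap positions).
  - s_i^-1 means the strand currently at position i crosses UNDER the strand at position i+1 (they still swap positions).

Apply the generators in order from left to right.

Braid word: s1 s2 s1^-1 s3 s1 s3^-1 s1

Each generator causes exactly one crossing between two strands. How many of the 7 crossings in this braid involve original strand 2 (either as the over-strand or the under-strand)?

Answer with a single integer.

Answer: 4

Derivation:
Gen 1: crossing 1x2. Involves strand 2? yes. Count so far: 1
Gen 2: crossing 1x3. Involves strand 2? no. Count so far: 1
Gen 3: crossing 2x3. Involves strand 2? yes. Count so far: 2
Gen 4: crossing 1x4. Involves strand 2? no. Count so far: 2
Gen 5: crossing 3x2. Involves strand 2? yes. Count so far: 3
Gen 6: crossing 4x1. Involves strand 2? no. Count so far: 3
Gen 7: crossing 2x3. Involves strand 2? yes. Count so far: 4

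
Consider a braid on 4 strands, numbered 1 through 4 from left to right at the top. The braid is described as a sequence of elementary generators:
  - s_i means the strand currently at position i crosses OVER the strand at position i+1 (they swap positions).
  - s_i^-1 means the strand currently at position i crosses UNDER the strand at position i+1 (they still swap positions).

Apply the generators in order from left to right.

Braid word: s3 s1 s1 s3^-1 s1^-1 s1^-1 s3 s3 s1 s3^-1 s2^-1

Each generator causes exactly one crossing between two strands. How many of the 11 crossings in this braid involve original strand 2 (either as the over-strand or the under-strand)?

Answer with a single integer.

Answer: 5

Derivation:
Gen 1: crossing 3x4. Involves strand 2? no. Count so far: 0
Gen 2: crossing 1x2. Involves strand 2? yes. Count so far: 1
Gen 3: crossing 2x1. Involves strand 2? yes. Count so far: 2
Gen 4: crossing 4x3. Involves strand 2? no. Count so far: 2
Gen 5: crossing 1x2. Involves strand 2? yes. Count so far: 3
Gen 6: crossing 2x1. Involves strand 2? yes. Count so far: 4
Gen 7: crossing 3x4. Involves strand 2? no. Count so far: 4
Gen 8: crossing 4x3. Involves strand 2? no. Count so far: 4
Gen 9: crossing 1x2. Involves strand 2? yes. Count so far: 5
Gen 10: crossing 3x4. Involves strand 2? no. Count so far: 5
Gen 11: crossing 1x4. Involves strand 2? no. Count so far: 5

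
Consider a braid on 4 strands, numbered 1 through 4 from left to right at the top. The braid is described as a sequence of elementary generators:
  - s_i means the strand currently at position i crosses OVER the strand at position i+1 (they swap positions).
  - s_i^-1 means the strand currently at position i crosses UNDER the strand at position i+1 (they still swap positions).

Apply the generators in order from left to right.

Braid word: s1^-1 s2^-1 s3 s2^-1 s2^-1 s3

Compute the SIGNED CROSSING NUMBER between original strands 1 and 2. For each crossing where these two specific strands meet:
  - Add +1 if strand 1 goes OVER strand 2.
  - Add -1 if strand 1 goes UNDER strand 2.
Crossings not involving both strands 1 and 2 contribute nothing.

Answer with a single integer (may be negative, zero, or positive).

Answer: -1

Derivation:
Gen 1: 1 under 2. Both 1&2? yes. Contrib: -1. Sum: -1
Gen 2: crossing 1x3. Both 1&2? no. Sum: -1
Gen 3: crossing 1x4. Both 1&2? no. Sum: -1
Gen 4: crossing 3x4. Both 1&2? no. Sum: -1
Gen 5: crossing 4x3. Both 1&2? no. Sum: -1
Gen 6: crossing 4x1. Both 1&2? no. Sum: -1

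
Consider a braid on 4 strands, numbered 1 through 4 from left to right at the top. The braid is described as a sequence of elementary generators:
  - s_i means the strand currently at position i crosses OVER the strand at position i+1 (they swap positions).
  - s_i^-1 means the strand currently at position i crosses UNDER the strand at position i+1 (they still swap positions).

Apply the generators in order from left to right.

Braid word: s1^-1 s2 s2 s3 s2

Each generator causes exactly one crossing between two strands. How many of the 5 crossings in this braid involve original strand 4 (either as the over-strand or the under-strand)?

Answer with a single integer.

Answer: 2

Derivation:
Gen 1: crossing 1x2. Involves strand 4? no. Count so far: 0
Gen 2: crossing 1x3. Involves strand 4? no. Count so far: 0
Gen 3: crossing 3x1. Involves strand 4? no. Count so far: 0
Gen 4: crossing 3x4. Involves strand 4? yes. Count so far: 1
Gen 5: crossing 1x4. Involves strand 4? yes. Count so far: 2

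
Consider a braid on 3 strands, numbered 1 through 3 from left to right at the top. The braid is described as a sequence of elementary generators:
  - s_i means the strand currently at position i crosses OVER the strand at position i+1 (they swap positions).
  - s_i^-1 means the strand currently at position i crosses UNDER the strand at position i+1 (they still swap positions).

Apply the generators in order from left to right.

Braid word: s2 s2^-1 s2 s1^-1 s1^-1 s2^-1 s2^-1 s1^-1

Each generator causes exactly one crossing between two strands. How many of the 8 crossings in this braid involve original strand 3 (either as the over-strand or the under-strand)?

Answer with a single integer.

Gen 1: crossing 2x3. Involves strand 3? yes. Count so far: 1
Gen 2: crossing 3x2. Involves strand 3? yes. Count so far: 2
Gen 3: crossing 2x3. Involves strand 3? yes. Count so far: 3
Gen 4: crossing 1x3. Involves strand 3? yes. Count so far: 4
Gen 5: crossing 3x1. Involves strand 3? yes. Count so far: 5
Gen 6: crossing 3x2. Involves strand 3? yes. Count so far: 6
Gen 7: crossing 2x3. Involves strand 3? yes. Count so far: 7
Gen 8: crossing 1x3. Involves strand 3? yes. Count so far: 8

Answer: 8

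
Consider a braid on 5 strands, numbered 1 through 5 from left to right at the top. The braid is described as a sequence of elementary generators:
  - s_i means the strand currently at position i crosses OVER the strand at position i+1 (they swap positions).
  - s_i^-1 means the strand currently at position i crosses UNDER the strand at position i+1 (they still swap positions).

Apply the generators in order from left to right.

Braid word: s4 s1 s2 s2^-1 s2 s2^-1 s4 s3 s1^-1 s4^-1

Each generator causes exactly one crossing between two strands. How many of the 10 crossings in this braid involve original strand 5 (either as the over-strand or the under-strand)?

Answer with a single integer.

Answer: 3

Derivation:
Gen 1: crossing 4x5. Involves strand 5? yes. Count so far: 1
Gen 2: crossing 1x2. Involves strand 5? no. Count so far: 1
Gen 3: crossing 1x3. Involves strand 5? no. Count so far: 1
Gen 4: crossing 3x1. Involves strand 5? no. Count so far: 1
Gen 5: crossing 1x3. Involves strand 5? no. Count so far: 1
Gen 6: crossing 3x1. Involves strand 5? no. Count so far: 1
Gen 7: crossing 5x4. Involves strand 5? yes. Count so far: 2
Gen 8: crossing 3x4. Involves strand 5? no. Count so far: 2
Gen 9: crossing 2x1. Involves strand 5? no. Count so far: 2
Gen 10: crossing 3x5. Involves strand 5? yes. Count so far: 3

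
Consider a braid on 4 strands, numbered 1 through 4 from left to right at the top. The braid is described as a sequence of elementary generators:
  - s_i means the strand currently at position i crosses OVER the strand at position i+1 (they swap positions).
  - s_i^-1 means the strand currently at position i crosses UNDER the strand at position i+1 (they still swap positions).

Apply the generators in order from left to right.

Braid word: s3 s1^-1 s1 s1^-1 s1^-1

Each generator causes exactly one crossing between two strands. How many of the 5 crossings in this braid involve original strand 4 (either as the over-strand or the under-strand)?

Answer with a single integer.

Gen 1: crossing 3x4. Involves strand 4? yes. Count so far: 1
Gen 2: crossing 1x2. Involves strand 4? no. Count so far: 1
Gen 3: crossing 2x1. Involves strand 4? no. Count so far: 1
Gen 4: crossing 1x2. Involves strand 4? no. Count so far: 1
Gen 5: crossing 2x1. Involves strand 4? no. Count so far: 1

Answer: 1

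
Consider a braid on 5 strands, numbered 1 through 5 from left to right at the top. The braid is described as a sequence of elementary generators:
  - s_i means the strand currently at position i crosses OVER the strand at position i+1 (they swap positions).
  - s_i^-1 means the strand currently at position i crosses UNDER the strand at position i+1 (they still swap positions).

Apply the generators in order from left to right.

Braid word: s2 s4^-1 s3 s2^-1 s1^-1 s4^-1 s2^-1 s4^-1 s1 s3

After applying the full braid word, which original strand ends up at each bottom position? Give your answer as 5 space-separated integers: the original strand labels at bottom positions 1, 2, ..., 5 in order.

Gen 1 (s2): strand 2 crosses over strand 3. Perm now: [1 3 2 4 5]
Gen 2 (s4^-1): strand 4 crosses under strand 5. Perm now: [1 3 2 5 4]
Gen 3 (s3): strand 2 crosses over strand 5. Perm now: [1 3 5 2 4]
Gen 4 (s2^-1): strand 3 crosses under strand 5. Perm now: [1 5 3 2 4]
Gen 5 (s1^-1): strand 1 crosses under strand 5. Perm now: [5 1 3 2 4]
Gen 6 (s4^-1): strand 2 crosses under strand 4. Perm now: [5 1 3 4 2]
Gen 7 (s2^-1): strand 1 crosses under strand 3. Perm now: [5 3 1 4 2]
Gen 8 (s4^-1): strand 4 crosses under strand 2. Perm now: [5 3 1 2 4]
Gen 9 (s1): strand 5 crosses over strand 3. Perm now: [3 5 1 2 4]
Gen 10 (s3): strand 1 crosses over strand 2. Perm now: [3 5 2 1 4]

Answer: 3 5 2 1 4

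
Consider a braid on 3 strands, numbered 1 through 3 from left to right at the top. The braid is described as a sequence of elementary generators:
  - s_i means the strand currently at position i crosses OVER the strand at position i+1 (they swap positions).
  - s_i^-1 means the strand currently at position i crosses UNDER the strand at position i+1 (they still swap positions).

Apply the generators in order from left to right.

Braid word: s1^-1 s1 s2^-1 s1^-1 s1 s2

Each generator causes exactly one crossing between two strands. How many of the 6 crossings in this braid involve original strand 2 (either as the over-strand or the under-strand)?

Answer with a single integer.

Answer: 4

Derivation:
Gen 1: crossing 1x2. Involves strand 2? yes. Count so far: 1
Gen 2: crossing 2x1. Involves strand 2? yes. Count so far: 2
Gen 3: crossing 2x3. Involves strand 2? yes. Count so far: 3
Gen 4: crossing 1x3. Involves strand 2? no. Count so far: 3
Gen 5: crossing 3x1. Involves strand 2? no. Count so far: 3
Gen 6: crossing 3x2. Involves strand 2? yes. Count so far: 4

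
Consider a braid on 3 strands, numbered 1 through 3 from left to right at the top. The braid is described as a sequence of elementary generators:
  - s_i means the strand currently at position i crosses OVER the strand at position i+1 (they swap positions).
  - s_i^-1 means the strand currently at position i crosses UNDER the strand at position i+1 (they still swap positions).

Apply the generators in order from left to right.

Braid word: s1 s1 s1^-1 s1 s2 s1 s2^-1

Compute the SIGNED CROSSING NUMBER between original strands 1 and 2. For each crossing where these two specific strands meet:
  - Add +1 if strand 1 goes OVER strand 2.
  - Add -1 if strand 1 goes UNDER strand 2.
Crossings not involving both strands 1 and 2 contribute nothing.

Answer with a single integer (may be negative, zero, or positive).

Gen 1: 1 over 2. Both 1&2? yes. Contrib: +1. Sum: 1
Gen 2: 2 over 1. Both 1&2? yes. Contrib: -1. Sum: 0
Gen 3: 1 under 2. Both 1&2? yes. Contrib: -1. Sum: -1
Gen 4: 2 over 1. Both 1&2? yes. Contrib: -1. Sum: -2
Gen 5: crossing 2x3. Both 1&2? no. Sum: -2
Gen 6: crossing 1x3. Both 1&2? no. Sum: -2
Gen 7: 1 under 2. Both 1&2? yes. Contrib: -1. Sum: -3

Answer: -3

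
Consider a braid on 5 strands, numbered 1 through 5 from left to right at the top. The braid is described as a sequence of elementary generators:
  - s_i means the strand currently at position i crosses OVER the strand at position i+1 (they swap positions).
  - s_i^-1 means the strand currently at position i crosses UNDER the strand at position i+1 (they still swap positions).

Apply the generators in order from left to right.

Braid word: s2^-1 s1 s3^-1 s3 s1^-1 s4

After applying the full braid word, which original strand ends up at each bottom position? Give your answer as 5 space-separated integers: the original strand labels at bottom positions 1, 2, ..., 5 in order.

Gen 1 (s2^-1): strand 2 crosses under strand 3. Perm now: [1 3 2 4 5]
Gen 2 (s1): strand 1 crosses over strand 3. Perm now: [3 1 2 4 5]
Gen 3 (s3^-1): strand 2 crosses under strand 4. Perm now: [3 1 4 2 5]
Gen 4 (s3): strand 4 crosses over strand 2. Perm now: [3 1 2 4 5]
Gen 5 (s1^-1): strand 3 crosses under strand 1. Perm now: [1 3 2 4 5]
Gen 6 (s4): strand 4 crosses over strand 5. Perm now: [1 3 2 5 4]

Answer: 1 3 2 5 4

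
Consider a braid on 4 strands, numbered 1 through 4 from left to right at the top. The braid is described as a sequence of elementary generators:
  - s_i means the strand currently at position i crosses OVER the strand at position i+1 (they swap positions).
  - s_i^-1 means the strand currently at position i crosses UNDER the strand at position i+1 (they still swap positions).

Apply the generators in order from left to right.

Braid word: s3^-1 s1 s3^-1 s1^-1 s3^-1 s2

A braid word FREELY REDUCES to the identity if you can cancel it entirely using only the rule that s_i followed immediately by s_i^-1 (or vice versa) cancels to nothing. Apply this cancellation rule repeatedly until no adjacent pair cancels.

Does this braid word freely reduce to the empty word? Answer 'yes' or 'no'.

Gen 1 (s3^-1): push. Stack: [s3^-1]
Gen 2 (s1): push. Stack: [s3^-1 s1]
Gen 3 (s3^-1): push. Stack: [s3^-1 s1 s3^-1]
Gen 4 (s1^-1): push. Stack: [s3^-1 s1 s3^-1 s1^-1]
Gen 5 (s3^-1): push. Stack: [s3^-1 s1 s3^-1 s1^-1 s3^-1]
Gen 6 (s2): push. Stack: [s3^-1 s1 s3^-1 s1^-1 s3^-1 s2]
Reduced word: s3^-1 s1 s3^-1 s1^-1 s3^-1 s2

Answer: no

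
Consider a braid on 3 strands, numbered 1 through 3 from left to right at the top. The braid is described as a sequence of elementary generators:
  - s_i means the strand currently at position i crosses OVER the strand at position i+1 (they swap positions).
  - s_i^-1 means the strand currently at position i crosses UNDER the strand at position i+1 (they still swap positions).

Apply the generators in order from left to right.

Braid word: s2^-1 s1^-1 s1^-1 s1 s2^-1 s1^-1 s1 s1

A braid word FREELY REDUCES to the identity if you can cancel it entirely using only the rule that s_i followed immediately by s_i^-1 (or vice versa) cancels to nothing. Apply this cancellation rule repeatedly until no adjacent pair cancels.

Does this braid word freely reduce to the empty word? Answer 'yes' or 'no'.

Answer: no

Derivation:
Gen 1 (s2^-1): push. Stack: [s2^-1]
Gen 2 (s1^-1): push. Stack: [s2^-1 s1^-1]
Gen 3 (s1^-1): push. Stack: [s2^-1 s1^-1 s1^-1]
Gen 4 (s1): cancels prior s1^-1. Stack: [s2^-1 s1^-1]
Gen 5 (s2^-1): push. Stack: [s2^-1 s1^-1 s2^-1]
Gen 6 (s1^-1): push. Stack: [s2^-1 s1^-1 s2^-1 s1^-1]
Gen 7 (s1): cancels prior s1^-1. Stack: [s2^-1 s1^-1 s2^-1]
Gen 8 (s1): push. Stack: [s2^-1 s1^-1 s2^-1 s1]
Reduced word: s2^-1 s1^-1 s2^-1 s1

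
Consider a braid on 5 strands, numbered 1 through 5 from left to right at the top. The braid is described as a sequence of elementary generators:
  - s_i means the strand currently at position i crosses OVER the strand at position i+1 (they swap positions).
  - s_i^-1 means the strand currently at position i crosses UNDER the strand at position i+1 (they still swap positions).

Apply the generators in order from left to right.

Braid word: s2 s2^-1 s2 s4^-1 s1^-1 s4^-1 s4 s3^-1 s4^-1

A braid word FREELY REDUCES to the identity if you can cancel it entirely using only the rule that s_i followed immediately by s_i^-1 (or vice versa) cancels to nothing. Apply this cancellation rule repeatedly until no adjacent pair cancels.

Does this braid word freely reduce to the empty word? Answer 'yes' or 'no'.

Answer: no

Derivation:
Gen 1 (s2): push. Stack: [s2]
Gen 2 (s2^-1): cancels prior s2. Stack: []
Gen 3 (s2): push. Stack: [s2]
Gen 4 (s4^-1): push. Stack: [s2 s4^-1]
Gen 5 (s1^-1): push. Stack: [s2 s4^-1 s1^-1]
Gen 6 (s4^-1): push. Stack: [s2 s4^-1 s1^-1 s4^-1]
Gen 7 (s4): cancels prior s4^-1. Stack: [s2 s4^-1 s1^-1]
Gen 8 (s3^-1): push. Stack: [s2 s4^-1 s1^-1 s3^-1]
Gen 9 (s4^-1): push. Stack: [s2 s4^-1 s1^-1 s3^-1 s4^-1]
Reduced word: s2 s4^-1 s1^-1 s3^-1 s4^-1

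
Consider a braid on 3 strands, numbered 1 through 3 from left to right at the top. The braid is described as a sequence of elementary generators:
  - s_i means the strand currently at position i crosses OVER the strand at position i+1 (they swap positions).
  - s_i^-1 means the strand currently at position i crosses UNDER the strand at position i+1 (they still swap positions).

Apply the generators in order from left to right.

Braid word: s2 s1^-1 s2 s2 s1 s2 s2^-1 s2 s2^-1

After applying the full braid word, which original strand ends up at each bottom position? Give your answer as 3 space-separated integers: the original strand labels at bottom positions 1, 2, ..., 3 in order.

Gen 1 (s2): strand 2 crosses over strand 3. Perm now: [1 3 2]
Gen 2 (s1^-1): strand 1 crosses under strand 3. Perm now: [3 1 2]
Gen 3 (s2): strand 1 crosses over strand 2. Perm now: [3 2 1]
Gen 4 (s2): strand 2 crosses over strand 1. Perm now: [3 1 2]
Gen 5 (s1): strand 3 crosses over strand 1. Perm now: [1 3 2]
Gen 6 (s2): strand 3 crosses over strand 2. Perm now: [1 2 3]
Gen 7 (s2^-1): strand 2 crosses under strand 3. Perm now: [1 3 2]
Gen 8 (s2): strand 3 crosses over strand 2. Perm now: [1 2 3]
Gen 9 (s2^-1): strand 2 crosses under strand 3. Perm now: [1 3 2]

Answer: 1 3 2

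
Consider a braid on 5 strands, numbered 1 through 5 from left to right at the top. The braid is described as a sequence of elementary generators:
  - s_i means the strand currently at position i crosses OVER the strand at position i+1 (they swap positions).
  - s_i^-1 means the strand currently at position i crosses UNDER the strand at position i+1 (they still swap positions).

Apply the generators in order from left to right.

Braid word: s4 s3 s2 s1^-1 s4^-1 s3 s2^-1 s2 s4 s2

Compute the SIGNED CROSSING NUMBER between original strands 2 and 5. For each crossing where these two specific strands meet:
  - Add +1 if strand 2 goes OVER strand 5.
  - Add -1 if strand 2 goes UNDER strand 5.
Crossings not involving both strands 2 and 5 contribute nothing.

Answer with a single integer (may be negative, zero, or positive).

Answer: 1

Derivation:
Gen 1: crossing 4x5. Both 2&5? no. Sum: 0
Gen 2: crossing 3x5. Both 2&5? no. Sum: 0
Gen 3: 2 over 5. Both 2&5? yes. Contrib: +1. Sum: 1
Gen 4: crossing 1x5. Both 2&5? no. Sum: 1
Gen 5: crossing 3x4. Both 2&5? no. Sum: 1
Gen 6: crossing 2x4. Both 2&5? no. Sum: 1
Gen 7: crossing 1x4. Both 2&5? no. Sum: 1
Gen 8: crossing 4x1. Both 2&5? no. Sum: 1
Gen 9: crossing 2x3. Both 2&5? no. Sum: 1
Gen 10: crossing 1x4. Both 2&5? no. Sum: 1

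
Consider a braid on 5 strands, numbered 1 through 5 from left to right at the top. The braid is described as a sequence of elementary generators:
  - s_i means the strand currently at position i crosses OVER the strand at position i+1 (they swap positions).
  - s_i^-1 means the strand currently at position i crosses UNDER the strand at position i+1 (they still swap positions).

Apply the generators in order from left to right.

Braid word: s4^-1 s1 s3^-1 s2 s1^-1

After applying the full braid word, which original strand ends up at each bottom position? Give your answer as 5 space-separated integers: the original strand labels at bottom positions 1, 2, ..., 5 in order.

Answer: 5 2 1 3 4

Derivation:
Gen 1 (s4^-1): strand 4 crosses under strand 5. Perm now: [1 2 3 5 4]
Gen 2 (s1): strand 1 crosses over strand 2. Perm now: [2 1 3 5 4]
Gen 3 (s3^-1): strand 3 crosses under strand 5. Perm now: [2 1 5 3 4]
Gen 4 (s2): strand 1 crosses over strand 5. Perm now: [2 5 1 3 4]
Gen 5 (s1^-1): strand 2 crosses under strand 5. Perm now: [5 2 1 3 4]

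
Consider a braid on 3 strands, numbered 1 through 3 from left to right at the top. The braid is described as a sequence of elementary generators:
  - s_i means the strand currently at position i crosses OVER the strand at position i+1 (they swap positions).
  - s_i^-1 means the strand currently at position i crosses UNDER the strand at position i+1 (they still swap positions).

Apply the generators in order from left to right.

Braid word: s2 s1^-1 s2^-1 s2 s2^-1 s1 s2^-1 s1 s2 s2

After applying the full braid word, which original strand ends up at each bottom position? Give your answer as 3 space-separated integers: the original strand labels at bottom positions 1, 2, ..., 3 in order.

Gen 1 (s2): strand 2 crosses over strand 3. Perm now: [1 3 2]
Gen 2 (s1^-1): strand 1 crosses under strand 3. Perm now: [3 1 2]
Gen 3 (s2^-1): strand 1 crosses under strand 2. Perm now: [3 2 1]
Gen 4 (s2): strand 2 crosses over strand 1. Perm now: [3 1 2]
Gen 5 (s2^-1): strand 1 crosses under strand 2. Perm now: [3 2 1]
Gen 6 (s1): strand 3 crosses over strand 2. Perm now: [2 3 1]
Gen 7 (s2^-1): strand 3 crosses under strand 1. Perm now: [2 1 3]
Gen 8 (s1): strand 2 crosses over strand 1. Perm now: [1 2 3]
Gen 9 (s2): strand 2 crosses over strand 3. Perm now: [1 3 2]
Gen 10 (s2): strand 3 crosses over strand 2. Perm now: [1 2 3]

Answer: 1 2 3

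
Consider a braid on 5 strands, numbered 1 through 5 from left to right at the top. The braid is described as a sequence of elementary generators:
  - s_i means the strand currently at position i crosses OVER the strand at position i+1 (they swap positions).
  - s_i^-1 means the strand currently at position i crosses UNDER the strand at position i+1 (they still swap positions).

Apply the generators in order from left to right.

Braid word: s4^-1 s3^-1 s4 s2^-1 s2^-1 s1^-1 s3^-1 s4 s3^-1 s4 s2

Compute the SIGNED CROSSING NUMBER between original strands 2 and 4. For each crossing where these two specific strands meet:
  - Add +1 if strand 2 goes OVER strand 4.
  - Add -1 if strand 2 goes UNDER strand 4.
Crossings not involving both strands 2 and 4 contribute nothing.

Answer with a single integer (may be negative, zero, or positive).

Answer: 0

Derivation:
Gen 1: crossing 4x5. Both 2&4? no. Sum: 0
Gen 2: crossing 3x5. Both 2&4? no. Sum: 0
Gen 3: crossing 3x4. Both 2&4? no. Sum: 0
Gen 4: crossing 2x5. Both 2&4? no. Sum: 0
Gen 5: crossing 5x2. Both 2&4? no. Sum: 0
Gen 6: crossing 1x2. Both 2&4? no. Sum: 0
Gen 7: crossing 5x4. Both 2&4? no. Sum: 0
Gen 8: crossing 5x3. Both 2&4? no. Sum: 0
Gen 9: crossing 4x3. Both 2&4? no. Sum: 0
Gen 10: crossing 4x5. Both 2&4? no. Sum: 0
Gen 11: crossing 1x3. Both 2&4? no. Sum: 0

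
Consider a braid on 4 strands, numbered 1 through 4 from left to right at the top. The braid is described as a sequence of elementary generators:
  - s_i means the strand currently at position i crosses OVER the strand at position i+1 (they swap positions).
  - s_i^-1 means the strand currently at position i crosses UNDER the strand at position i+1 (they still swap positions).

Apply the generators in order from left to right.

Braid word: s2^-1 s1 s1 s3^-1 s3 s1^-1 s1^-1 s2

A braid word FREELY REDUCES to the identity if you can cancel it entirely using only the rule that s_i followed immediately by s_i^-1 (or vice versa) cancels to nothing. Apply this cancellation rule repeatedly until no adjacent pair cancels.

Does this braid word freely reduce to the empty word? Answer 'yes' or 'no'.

Answer: yes

Derivation:
Gen 1 (s2^-1): push. Stack: [s2^-1]
Gen 2 (s1): push. Stack: [s2^-1 s1]
Gen 3 (s1): push. Stack: [s2^-1 s1 s1]
Gen 4 (s3^-1): push. Stack: [s2^-1 s1 s1 s3^-1]
Gen 5 (s3): cancels prior s3^-1. Stack: [s2^-1 s1 s1]
Gen 6 (s1^-1): cancels prior s1. Stack: [s2^-1 s1]
Gen 7 (s1^-1): cancels prior s1. Stack: [s2^-1]
Gen 8 (s2): cancels prior s2^-1. Stack: []
Reduced word: (empty)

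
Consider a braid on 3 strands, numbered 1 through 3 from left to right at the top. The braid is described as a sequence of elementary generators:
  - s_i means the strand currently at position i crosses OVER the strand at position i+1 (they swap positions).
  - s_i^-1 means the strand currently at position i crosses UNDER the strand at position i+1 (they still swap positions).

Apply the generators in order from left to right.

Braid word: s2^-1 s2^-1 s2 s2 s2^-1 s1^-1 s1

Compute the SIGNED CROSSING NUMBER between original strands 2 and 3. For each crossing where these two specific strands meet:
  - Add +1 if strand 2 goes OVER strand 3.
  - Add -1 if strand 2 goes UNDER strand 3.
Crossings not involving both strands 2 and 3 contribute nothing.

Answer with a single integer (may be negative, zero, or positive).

Answer: -1

Derivation:
Gen 1: 2 under 3. Both 2&3? yes. Contrib: -1. Sum: -1
Gen 2: 3 under 2. Both 2&3? yes. Contrib: +1. Sum: 0
Gen 3: 2 over 3. Both 2&3? yes. Contrib: +1. Sum: 1
Gen 4: 3 over 2. Both 2&3? yes. Contrib: -1. Sum: 0
Gen 5: 2 under 3. Both 2&3? yes. Contrib: -1. Sum: -1
Gen 6: crossing 1x3. Both 2&3? no. Sum: -1
Gen 7: crossing 3x1. Both 2&3? no. Sum: -1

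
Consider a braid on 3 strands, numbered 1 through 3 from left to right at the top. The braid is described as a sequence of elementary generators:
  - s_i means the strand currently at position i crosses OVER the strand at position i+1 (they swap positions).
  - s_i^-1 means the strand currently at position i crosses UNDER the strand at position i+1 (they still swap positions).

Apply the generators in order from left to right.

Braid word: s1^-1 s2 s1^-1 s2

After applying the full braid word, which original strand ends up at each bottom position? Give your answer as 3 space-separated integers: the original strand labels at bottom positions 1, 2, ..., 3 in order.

Gen 1 (s1^-1): strand 1 crosses under strand 2. Perm now: [2 1 3]
Gen 2 (s2): strand 1 crosses over strand 3. Perm now: [2 3 1]
Gen 3 (s1^-1): strand 2 crosses under strand 3. Perm now: [3 2 1]
Gen 4 (s2): strand 2 crosses over strand 1. Perm now: [3 1 2]

Answer: 3 1 2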